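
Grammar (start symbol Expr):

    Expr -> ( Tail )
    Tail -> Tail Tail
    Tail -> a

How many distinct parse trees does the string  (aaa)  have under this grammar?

Parse trees for (aaa):
  [Expr ( [Tail [Tail a] [Tail [Tail a] [Tail a]]] )]
  [Expr ( [Tail [Tail [Tail a] [Tail a]] [Tail a]] )]

2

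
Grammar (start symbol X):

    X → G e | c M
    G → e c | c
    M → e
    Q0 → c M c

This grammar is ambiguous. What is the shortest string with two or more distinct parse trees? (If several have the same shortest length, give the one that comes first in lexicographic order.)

c e

length 2: c e has 2 parse trees

Two derivations of c e:
  X ⇒ G e ⇒ c e
  X ⇒ c M ⇒ c e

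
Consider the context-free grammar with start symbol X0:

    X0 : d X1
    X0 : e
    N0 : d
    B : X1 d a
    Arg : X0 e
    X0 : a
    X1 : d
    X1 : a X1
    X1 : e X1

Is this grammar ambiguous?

Unambiguous

(Arg, N0, B are unreachable from X0, so their rules don't affect L(X0).) Restricted to the reachable nonterminals, every rule has the form A → t or A → t B, and no two rules for the same A share a first terminal. The grammar encodes a DFA — one run per string.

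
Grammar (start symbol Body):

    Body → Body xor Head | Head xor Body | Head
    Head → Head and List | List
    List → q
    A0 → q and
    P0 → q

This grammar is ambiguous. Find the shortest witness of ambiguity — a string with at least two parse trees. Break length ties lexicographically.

q xor q

length 1: no string has ≥2 trees
length 3: q xor q has 2 parse trees

Two derivations of q xor q:
  Body ⇒ Body xor Head ⇒ Head xor Head ⇒ List xor Head ⇒ q xor Head ⇒ q xor List ⇒ q xor q
  Body ⇒ Head xor Body ⇒ List xor Body ⇒ q xor Body ⇒ q xor Head ⇒ q xor List ⇒ q xor q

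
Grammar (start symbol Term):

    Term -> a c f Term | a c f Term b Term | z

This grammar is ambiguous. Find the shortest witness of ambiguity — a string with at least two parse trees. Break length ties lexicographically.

length 1: no string has ≥2 trees
length 4: no string has ≥2 trees
length 6: no string has ≥2 trees
length 7: no string has ≥2 trees
length 9: a c f a c f z b z has 2 parse trees

Two derivations of a c f a c f z b z:
  Term ⇒ a c f Term ⇒ a c f a c f Term b Term ⇒ a c f a c f z b Term ⇒ a c f a c f z b z
  Term ⇒ a c f Term b Term ⇒ a c f a c f Term b Term ⇒ a c f a c f z b Term ⇒ a c f a c f z b z

a c f a c f z b z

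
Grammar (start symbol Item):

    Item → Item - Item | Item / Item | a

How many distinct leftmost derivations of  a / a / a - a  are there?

Parse trees for a / a / a - a:
  [Item [Item [Item a] / [Item [Item a] / [Item a]]] - [Item a]]
  [Item [Item [Item [Item a] / [Item a]] / [Item a]] - [Item a]]
  [Item [Item a] / [Item [Item [Item a] / [Item a]] - [Item a]]]
  [Item [Item a] / [Item [Item a] / [Item [Item a] - [Item a]]]]
  [Item [Item [Item a] / [Item a]] / [Item [Item a] - [Item a]]]

5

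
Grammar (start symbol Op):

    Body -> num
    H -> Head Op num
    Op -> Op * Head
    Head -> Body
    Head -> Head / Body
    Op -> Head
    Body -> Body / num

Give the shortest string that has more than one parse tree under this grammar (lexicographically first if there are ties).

length 1: no string has ≥2 trees
length 3: num / num has 2 parse trees

Two derivations of num / num:
  Op ⇒ Head ⇒ Body ⇒ Body / num ⇒ num / num
  Op ⇒ Head ⇒ Head / Body ⇒ Body / Body ⇒ num / Body ⇒ num / num

num / num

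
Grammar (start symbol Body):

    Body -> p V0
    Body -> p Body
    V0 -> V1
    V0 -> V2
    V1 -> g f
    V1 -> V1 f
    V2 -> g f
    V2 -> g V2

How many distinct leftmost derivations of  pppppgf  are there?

Parse trees for pppppgf:
  [Body p [Body p [Body p [Body p [Body p [V0 [V1 g f]]]]]]]
  [Body p [Body p [Body p [Body p [Body p [V0 [V2 g f]]]]]]]

2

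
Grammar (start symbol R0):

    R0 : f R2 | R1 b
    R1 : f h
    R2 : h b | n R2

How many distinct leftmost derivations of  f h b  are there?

Parse trees for f h b:
  [R0 f [R2 h b]]
  [R0 [R1 f h] b]

2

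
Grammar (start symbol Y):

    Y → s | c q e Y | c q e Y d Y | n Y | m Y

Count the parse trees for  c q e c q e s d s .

Parse trees for c q e c q e s d s:
  [Y c q e [Y c q e [Y s] d [Y s]]]
  [Y c q e [Y c q e [Y s]] d [Y s]]

2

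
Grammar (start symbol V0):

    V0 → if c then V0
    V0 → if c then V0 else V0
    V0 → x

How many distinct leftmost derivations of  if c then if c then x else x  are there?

Parse trees for if c then if c then x else x:
  [V0 if c then [V0 if c then [V0 x] else [V0 x]]]
  [V0 if c then [V0 if c then [V0 x]] else [V0 x]]

2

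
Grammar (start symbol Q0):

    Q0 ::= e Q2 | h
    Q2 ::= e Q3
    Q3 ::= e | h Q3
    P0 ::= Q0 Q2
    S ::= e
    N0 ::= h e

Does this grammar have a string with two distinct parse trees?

Unambiguous

(P0, S, N0 are unreachable from Q0, so their rules don't affect L(Q0).) Restricted to the reachable nonterminals, every rule has the form A → t or A → t B, and no two rules for the same A share a first terminal. The grammar encodes a DFA — one run per string.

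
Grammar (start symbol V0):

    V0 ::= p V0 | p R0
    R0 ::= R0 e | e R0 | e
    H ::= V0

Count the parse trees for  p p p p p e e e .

Parse trees for p p p p p e e e:
  [V0 p [V0 p [V0 p [V0 p [V0 p [R0 [R0 [R0 e] e] e]]]]]]
  [V0 p [V0 p [V0 p [V0 p [V0 p [R0 [R0 e [R0 e]] e]]]]]]
  [V0 p [V0 p [V0 p [V0 p [V0 p [R0 e [R0 [R0 e] e]]]]]]]
  [V0 p [V0 p [V0 p [V0 p [V0 p [R0 e [R0 e [R0 e]]]]]]]]

4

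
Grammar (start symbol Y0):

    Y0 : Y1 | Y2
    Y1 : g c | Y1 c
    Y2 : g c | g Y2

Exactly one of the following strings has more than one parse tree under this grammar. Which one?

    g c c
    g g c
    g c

g c c: 1 tree
g g c: 1 tree
g c: 2 trees

g c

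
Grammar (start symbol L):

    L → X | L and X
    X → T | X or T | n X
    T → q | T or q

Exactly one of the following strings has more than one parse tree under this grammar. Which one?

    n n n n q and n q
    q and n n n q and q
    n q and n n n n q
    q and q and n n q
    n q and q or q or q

n q and q or q or q

n n n n q and n q: 1 tree
q and n n n q and q: 1 tree
n q and n n n n q: 1 tree
q and q and n n q: 1 tree
n q and q or q or q: 4 trees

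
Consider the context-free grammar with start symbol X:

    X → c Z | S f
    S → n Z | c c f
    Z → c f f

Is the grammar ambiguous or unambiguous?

Ambiguous

Witness: c c f f

Derivation 1: X ⇒ c Z ⇒ c c f f
Derivation 2: X ⇒ S f ⇒ c c f f

Two distinct leftmost derivations for the same string.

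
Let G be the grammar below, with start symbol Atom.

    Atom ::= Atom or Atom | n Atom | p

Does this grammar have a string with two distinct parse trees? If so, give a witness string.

Ambiguous

Witness: n p or p

Derivation 1: Atom ⇒ Atom or Atom ⇒ n Atom or Atom ⇒ n p or Atom ⇒ n p or p
Derivation 2: Atom ⇒ n Atom ⇒ n Atom or Atom ⇒ n p or Atom ⇒ n p or p

Two distinct leftmost derivations for the same string.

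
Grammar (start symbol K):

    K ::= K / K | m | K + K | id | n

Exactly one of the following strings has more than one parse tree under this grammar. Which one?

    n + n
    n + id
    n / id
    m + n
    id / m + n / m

n + n: 1 tree
n + id: 1 tree
n / id: 1 tree
m + n: 1 tree
id / m + n / m: 5 trees

id / m + n / m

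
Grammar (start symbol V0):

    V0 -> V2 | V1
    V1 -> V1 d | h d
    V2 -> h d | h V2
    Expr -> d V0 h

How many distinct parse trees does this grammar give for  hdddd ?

1

Parse trees for hdddd:
  [V0 [V1 [V1 [V1 [V1 h d] d] d] d]]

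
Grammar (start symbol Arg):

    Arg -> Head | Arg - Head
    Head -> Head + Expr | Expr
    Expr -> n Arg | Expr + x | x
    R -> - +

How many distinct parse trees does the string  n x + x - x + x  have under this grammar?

Parse trees for n x + x - x + x (showing first 6 of 16):
  [Arg [Head [Head [Expr n [Arg [Arg [Head [Head [Expr x]] + [Expr x]]] - [Head [Expr x]]]]] + [Expr x]]]
  [Arg [Head [Head [Expr n [Arg [Arg [Head [Expr [Expr x] + x]]] - [Head [Expr x]]]]] + [Expr x]]]
  [Arg [Head [Expr n [Arg [Arg [Head [Head [Expr x]] + [Expr x]]] - [Head [Head [Expr x]] + [Expr x]]]]]]
  [Arg [Head [Expr n [Arg [Arg [Head [Head [Expr x]] + [Expr x]]] - [Head [Expr [Expr x] + x]]]]]]
  [Arg [Head [Expr n [Arg [Arg [Head [Expr [Expr x] + x]]] - [Head [Head [Expr x]] + [Expr x]]]]]]
  [Arg [Head [Expr n [Arg [Arg [Head [Expr [Expr x] + x]]] - [Head [Expr [Expr x] + x]]]]]]

16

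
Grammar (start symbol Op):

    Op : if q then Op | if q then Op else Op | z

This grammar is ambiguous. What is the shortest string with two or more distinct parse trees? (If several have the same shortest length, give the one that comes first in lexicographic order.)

length 1: no string has ≥2 trees
length 4: no string has ≥2 trees
length 6: no string has ≥2 trees
length 7: no string has ≥2 trees
length 9: if q then if q then z else z has 2 parse trees

Two derivations of if q then if q then z else z:
  Op ⇒ if q then Op ⇒ if q then if q then Op else Op ⇒ if q then if q then z else Op ⇒ if q then if q then z else z
  Op ⇒ if q then Op else Op ⇒ if q then if q then Op else Op ⇒ if q then if q then z else Op ⇒ if q then if q then z else z

if q then if q then z else z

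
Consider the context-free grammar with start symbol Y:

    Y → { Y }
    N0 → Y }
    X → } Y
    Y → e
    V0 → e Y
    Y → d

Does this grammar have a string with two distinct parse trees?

Unambiguous

(X, N0, V0 are unreachable from Y, so their rules don't affect L(Y).) L(Y) is { openⁿ atom closeⁿ : n ≥ 0 }. The bracket depth fixes n, and the derivation is forced at every step.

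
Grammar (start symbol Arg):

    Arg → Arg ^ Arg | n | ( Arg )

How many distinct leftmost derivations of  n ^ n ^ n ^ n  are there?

5

Parse trees for n ^ n ^ n ^ n:
  [Arg [Arg n] ^ [Arg [Arg n] ^ [Arg [Arg n] ^ [Arg n]]]]
  [Arg [Arg n] ^ [Arg [Arg [Arg n] ^ [Arg n]] ^ [Arg n]]]
  [Arg [Arg [Arg n] ^ [Arg n]] ^ [Arg [Arg n] ^ [Arg n]]]
  [Arg [Arg [Arg n] ^ [Arg [Arg n] ^ [Arg n]]] ^ [Arg n]]
  [Arg [Arg [Arg [Arg n] ^ [Arg n]] ^ [Arg n]] ^ [Arg n]]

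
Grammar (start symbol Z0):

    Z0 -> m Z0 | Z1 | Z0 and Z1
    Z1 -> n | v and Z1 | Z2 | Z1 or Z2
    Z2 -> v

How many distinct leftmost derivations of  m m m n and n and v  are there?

Parse trees for m m m n and n and v (showing first 6 of 10):
  [Z0 m [Z0 m [Z0 m [Z0 [Z0 [Z0 [Z1 n]] and [Z1 n]] and [Z1 [Z2 v]]]]]]
  [Z0 m [Z0 m [Z0 [Z0 m [Z0 [Z0 [Z1 n]] and [Z1 n]]] and [Z1 [Z2 v]]]]]
  [Z0 m [Z0 m [Z0 [Z0 [Z0 m [Z0 [Z1 n]]] and [Z1 n]] and [Z1 [Z2 v]]]]]
  [Z0 m [Z0 [Z0 m [Z0 m [Z0 [Z0 [Z1 n]] and [Z1 n]]]] and [Z1 [Z2 v]]]]
  [Z0 m [Z0 [Z0 m [Z0 [Z0 m [Z0 [Z1 n]]] and [Z1 n]]] and [Z1 [Z2 v]]]]
  [Z0 m [Z0 [Z0 [Z0 m [Z0 m [Z0 [Z1 n]]]] and [Z1 n]] and [Z1 [Z2 v]]]]

10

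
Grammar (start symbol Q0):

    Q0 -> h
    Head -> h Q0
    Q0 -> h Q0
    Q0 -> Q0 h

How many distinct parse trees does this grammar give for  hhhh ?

Parse trees for hhhh:
  [Q0 h [Q0 h [Q0 h [Q0 h]]]]
  [Q0 h [Q0 h [Q0 [Q0 h] h]]]
  [Q0 h [Q0 [Q0 h [Q0 h]] h]]
  [Q0 h [Q0 [Q0 [Q0 h] h] h]]
  [Q0 [Q0 h [Q0 h [Q0 h]]] h]
  [Q0 [Q0 h [Q0 [Q0 h] h]] h]
  [Q0 [Q0 [Q0 h [Q0 h]] h] h]
  [Q0 [Q0 [Q0 [Q0 h] h] h] h]

8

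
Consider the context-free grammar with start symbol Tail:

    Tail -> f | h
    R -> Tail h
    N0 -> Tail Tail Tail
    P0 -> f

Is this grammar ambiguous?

(R, N0, P0 are unreachable from Tail, so their rules don't affect L(Tail).) The reachable rules are right-linear with at most one rule per (nonterminal, next-terminal) pair. Each input token forces the next rule, so parsing is deterministic.

Unambiguous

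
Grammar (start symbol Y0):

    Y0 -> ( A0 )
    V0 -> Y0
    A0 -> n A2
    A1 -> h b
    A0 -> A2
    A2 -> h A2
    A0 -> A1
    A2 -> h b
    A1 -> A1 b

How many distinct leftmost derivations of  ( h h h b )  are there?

1

Parse trees for ( h h h b ):
  [Y0 ( [A0 [A2 h [A2 h [A2 h b]]]] )]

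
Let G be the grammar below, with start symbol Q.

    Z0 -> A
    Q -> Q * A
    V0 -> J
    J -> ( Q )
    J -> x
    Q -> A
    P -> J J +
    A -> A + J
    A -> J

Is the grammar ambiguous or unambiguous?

Unambiguous

Only Q, A, J are reachable from Q; ignoring the rest: This is a standard precedence ladder (Q over A over J), with each level left-recursive on its own operator ('*' at Q, '+' at A). That structure is LR(1), hence unambiguous.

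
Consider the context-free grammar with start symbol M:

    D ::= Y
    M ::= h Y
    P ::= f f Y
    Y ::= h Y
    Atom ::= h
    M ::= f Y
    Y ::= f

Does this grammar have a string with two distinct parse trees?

Only M, Y are reachable from M; ignoring the rest: The reachable rules are right-linear with at most one rule per (nonterminal, next-terminal) pair. Each input token forces the next rule, so parsing is deterministic.

Unambiguous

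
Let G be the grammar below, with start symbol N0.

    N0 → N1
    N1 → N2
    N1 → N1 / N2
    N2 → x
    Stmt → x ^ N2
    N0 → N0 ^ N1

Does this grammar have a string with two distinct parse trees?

(Stmt is unreachable from N0, so its rules don't affect L(N0).) N0 → N0 ^ N1 | N1  ;  N1 → N1 / N2 | N2  — a left-associative chain with N2 at the bottom. Each string factors uniquely by precedence.

Unambiguous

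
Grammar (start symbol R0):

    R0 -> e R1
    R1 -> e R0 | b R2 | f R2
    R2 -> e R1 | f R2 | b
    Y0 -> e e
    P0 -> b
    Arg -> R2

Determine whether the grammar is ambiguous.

(Y0, P0, Arg are unreachable from R0, so their rules don't affect L(R0).) Restricted to the reachable nonterminals, every rule has the form A → t or A → t B, and no two rules for the same A share a first terminal. The grammar encodes a DFA — one run per string.

Unambiguous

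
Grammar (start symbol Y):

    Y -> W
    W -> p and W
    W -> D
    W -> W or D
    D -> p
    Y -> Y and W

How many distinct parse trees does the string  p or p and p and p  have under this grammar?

2

Parse trees for p or p and p and p:
  [Y [Y [W [W [D p]] or [D p]]] and [W p and [W [D p]]]]
  [Y [Y [Y [W [W [D p]] or [D p]]] and [W [D p]]] and [W [D p]]]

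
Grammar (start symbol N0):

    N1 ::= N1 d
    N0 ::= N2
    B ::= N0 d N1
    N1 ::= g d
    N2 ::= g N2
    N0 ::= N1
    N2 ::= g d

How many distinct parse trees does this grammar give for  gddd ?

1

Parse trees for gddd:
  [N0 [N1 [N1 [N1 g d] d] d]]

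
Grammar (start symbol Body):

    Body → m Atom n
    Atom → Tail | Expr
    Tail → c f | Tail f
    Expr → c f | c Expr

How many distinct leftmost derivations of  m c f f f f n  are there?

1

Parse trees for m c f f f f n:
  [Body m [Atom [Tail [Tail [Tail [Tail c f] f] f] f]] n]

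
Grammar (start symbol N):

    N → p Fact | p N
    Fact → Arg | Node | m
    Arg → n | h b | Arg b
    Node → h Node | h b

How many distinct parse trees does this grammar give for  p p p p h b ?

2

Parse trees for p p p p h b:
  [N p [N p [N p [N p [Fact [Arg h b]]]]]]
  [N p [N p [N p [N p [Fact [Node h b]]]]]]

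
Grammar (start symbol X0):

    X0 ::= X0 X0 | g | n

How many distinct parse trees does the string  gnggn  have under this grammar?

Parse trees for gnggn (showing first 6 of 14):
  [X0 [X0 g] [X0 [X0 n] [X0 [X0 g] [X0 [X0 g] [X0 n]]]]]
  [X0 [X0 g] [X0 [X0 n] [X0 [X0 [X0 g] [X0 g]] [X0 n]]]]
  [X0 [X0 g] [X0 [X0 [X0 n] [X0 g]] [X0 [X0 g] [X0 n]]]]
  [X0 [X0 g] [X0 [X0 [X0 n] [X0 [X0 g] [X0 g]]] [X0 n]]]
  [X0 [X0 g] [X0 [X0 [X0 [X0 n] [X0 g]] [X0 g]] [X0 n]]]
  [X0 [X0 [X0 g] [X0 n]] [X0 [X0 g] [X0 [X0 g] [X0 n]]]]

14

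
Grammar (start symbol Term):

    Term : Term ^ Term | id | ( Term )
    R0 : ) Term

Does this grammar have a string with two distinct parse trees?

Witness: id ^ id ^ id

Derivation 1: Term ⇒ Term ^ Term ⇒ Term ^ Term ^ Term ⇒ id ^ Term ^ Term ⇒ id ^ id ^ Term ⇒ id ^ id ^ id
Derivation 2: Term ⇒ Term ^ Term ⇒ id ^ Term ⇒ id ^ Term ^ Term ⇒ id ^ id ^ Term ⇒ id ^ id ^ id

Two distinct leftmost derivations for the same string.

Ambiguous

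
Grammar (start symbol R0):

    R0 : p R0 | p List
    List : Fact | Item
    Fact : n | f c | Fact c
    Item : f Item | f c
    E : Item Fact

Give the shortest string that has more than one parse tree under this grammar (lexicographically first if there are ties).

length 2: no string has ≥2 trees
length 3: p f c has 2 parse trees

Two derivations of p f c:
  R0 ⇒ p List ⇒ p Fact ⇒ p f c
  R0 ⇒ p List ⇒ p Item ⇒ p f c

p f c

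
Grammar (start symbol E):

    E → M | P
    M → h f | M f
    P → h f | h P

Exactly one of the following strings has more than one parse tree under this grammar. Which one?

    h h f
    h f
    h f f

h f

h h f: 1 tree
h f: 2 trees
h f f: 1 tree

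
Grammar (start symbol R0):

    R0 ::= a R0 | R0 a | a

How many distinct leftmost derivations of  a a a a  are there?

Parse trees for a a a a:
  [R0 a [R0 a [R0 a [R0 a]]]]
  [R0 a [R0 a [R0 [R0 a] a]]]
  [R0 a [R0 [R0 a [R0 a]] a]]
  [R0 a [R0 [R0 [R0 a] a] a]]
  [R0 [R0 a [R0 a [R0 a]]] a]
  [R0 [R0 a [R0 [R0 a] a]] a]
  [R0 [R0 [R0 a [R0 a]] a] a]
  [R0 [R0 [R0 [R0 a] a] a] a]

8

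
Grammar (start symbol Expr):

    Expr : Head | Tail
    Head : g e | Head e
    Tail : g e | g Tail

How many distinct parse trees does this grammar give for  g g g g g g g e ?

1

Parse trees for g g g g g g g e:
  [Expr [Tail g [Tail g [Tail g [Tail g [Tail g [Tail g [Tail g e]]]]]]]]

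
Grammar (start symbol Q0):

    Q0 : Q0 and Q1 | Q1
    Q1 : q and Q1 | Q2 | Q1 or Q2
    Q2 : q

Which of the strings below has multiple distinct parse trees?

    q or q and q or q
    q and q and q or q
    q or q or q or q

q or q and q or q: 1 tree
q and q and q or q: 7 trees
q or q or q or q: 1 tree

q and q and q or q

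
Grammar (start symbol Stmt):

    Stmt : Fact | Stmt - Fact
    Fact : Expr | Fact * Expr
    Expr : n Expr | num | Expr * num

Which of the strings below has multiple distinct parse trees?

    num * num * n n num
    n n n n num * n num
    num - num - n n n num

num * num * n n num

num * num * n n num: 2 trees
n n n n num * n num: 1 tree
num - num - n n n num: 1 tree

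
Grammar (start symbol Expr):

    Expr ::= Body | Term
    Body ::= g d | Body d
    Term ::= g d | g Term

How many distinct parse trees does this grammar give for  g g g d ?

Parse trees for g g g d:
  [Expr [Term g [Term g [Term g d]]]]

1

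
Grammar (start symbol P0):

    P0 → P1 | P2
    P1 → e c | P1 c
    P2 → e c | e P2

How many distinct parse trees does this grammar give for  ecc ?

Parse trees for ecc:
  [P0 [P1 [P1 e c] c]]

1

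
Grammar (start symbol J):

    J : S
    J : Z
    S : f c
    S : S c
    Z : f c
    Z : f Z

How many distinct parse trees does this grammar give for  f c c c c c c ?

Parse trees for f c c c c c c:
  [J [S [S [S [S [S [S f c] c] c] c] c] c]]

1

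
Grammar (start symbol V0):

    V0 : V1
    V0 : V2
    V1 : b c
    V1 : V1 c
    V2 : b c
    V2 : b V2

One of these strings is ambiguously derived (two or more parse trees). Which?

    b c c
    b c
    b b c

b c c: 1 tree
b c: 2 trees
b b c: 1 tree

b c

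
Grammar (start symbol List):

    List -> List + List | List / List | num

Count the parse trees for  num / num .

Parse trees for num / num:
  [List [List num] / [List num]]

1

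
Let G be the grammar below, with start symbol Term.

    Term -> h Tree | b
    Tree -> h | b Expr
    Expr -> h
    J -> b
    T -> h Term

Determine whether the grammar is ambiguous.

(J, T are unreachable from Term, so their rules don't affect L(Term).) Restricted to the reachable nonterminals, every rule has the form A → t or A → t B, and no two rules for the same A share a first terminal. The grammar encodes a DFA — one run per string.

Unambiguous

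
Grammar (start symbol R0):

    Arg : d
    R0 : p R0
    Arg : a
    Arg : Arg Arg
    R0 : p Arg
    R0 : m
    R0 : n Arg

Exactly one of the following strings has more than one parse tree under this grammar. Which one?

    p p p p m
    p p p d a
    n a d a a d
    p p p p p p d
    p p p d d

n a d a a d

p p p p m: 1 tree
p p p d a: 1 tree
n a d a a d: 14 trees
p p p p p p d: 1 tree
p p p d d: 1 tree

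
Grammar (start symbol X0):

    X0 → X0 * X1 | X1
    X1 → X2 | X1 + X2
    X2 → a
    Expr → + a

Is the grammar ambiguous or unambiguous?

Unambiguous

Only X0, X1, X2 are reachable from X0; ignoring the rest: The grammar is stratified — X0 handles '*' (left-recursive), X1 handles '+', X2 atoms. Each operator has a fixed associativity and precedence level, so every string has one parse.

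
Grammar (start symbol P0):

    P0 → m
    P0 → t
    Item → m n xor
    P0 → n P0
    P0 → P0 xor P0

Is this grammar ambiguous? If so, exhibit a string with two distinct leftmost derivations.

Ambiguous

Witness: n m xor m

Derivation 1: P0 ⇒ n P0 ⇒ n P0 xor P0 ⇒ n m xor P0 ⇒ n m xor m
Derivation 2: P0 ⇒ P0 xor P0 ⇒ n P0 xor P0 ⇒ n m xor P0 ⇒ n m xor m

Two distinct leftmost derivations for the same string.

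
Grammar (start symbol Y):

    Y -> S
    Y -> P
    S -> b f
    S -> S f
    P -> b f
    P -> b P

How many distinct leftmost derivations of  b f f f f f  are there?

Parse trees for b f f f f f:
  [Y [S [S [S [S [S b f] f] f] f] f]]

1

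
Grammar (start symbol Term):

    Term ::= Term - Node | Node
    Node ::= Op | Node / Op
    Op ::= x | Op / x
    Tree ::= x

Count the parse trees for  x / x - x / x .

Parse trees for x / x - x / x:
  [Term [Term [Node [Op [Op x] / x]]] - [Node [Op [Op x] / x]]]
  [Term [Term [Node [Op [Op x] / x]]] - [Node [Node [Op x]] / [Op x]]]
  [Term [Term [Node [Node [Op x]] / [Op x]]] - [Node [Op [Op x] / x]]]
  [Term [Term [Node [Node [Op x]] / [Op x]]] - [Node [Node [Op x]] / [Op x]]]

4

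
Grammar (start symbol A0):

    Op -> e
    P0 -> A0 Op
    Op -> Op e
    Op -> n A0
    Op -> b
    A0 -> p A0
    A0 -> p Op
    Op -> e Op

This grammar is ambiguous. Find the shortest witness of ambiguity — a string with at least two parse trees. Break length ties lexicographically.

length 2: no string has ≥2 trees
length 3: p e e has 2 parse trees

Two derivations of p e e:
  A0 ⇒ p Op ⇒ p Op e ⇒ p e e
  A0 ⇒ p Op ⇒ p e Op ⇒ p e e

p e e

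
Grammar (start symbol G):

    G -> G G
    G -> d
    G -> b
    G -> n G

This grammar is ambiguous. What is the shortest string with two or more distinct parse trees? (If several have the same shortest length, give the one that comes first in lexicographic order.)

length 1: no string has ≥2 trees
length 2: no string has ≥2 trees
length 3: b b b has 2 parse trees

Two derivations of b b b:
  G ⇒ G G ⇒ G G G ⇒ b G G ⇒ b b G ⇒ b b b
  G ⇒ G G ⇒ b G ⇒ b G G ⇒ b b G ⇒ b b b

b b b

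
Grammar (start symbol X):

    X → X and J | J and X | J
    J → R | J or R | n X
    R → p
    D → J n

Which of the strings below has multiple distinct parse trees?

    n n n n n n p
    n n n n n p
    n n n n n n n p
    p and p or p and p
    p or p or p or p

p and p or p and p

n n n n n n p: 1 tree
n n n n n p: 1 tree
n n n n n n n p: 1 tree
p and p or p and p: 4 trees
p or p or p or p: 1 tree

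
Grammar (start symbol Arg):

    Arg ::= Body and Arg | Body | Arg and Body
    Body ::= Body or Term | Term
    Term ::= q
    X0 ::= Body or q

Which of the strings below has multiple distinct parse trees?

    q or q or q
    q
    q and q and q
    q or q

q and q and q

q or q or q: 1 tree
q: 1 tree
q and q and q: 4 trees
q or q: 1 tree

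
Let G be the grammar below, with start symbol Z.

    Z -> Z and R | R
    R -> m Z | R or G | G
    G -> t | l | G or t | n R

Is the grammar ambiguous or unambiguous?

Witness: l or t

Derivation 1: Z ⇒ R ⇒ R or G ⇒ G or G ⇒ l or G ⇒ l or t
Derivation 2: Z ⇒ R ⇒ G ⇒ G or t ⇒ l or t

Two distinct leftmost derivations for the same string.

Ambiguous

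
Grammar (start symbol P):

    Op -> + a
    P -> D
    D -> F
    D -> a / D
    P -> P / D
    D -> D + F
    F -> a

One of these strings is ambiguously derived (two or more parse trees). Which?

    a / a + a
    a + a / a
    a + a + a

a / a + a: 3 trees
a + a / a: 1 tree
a + a + a: 1 tree

a / a + a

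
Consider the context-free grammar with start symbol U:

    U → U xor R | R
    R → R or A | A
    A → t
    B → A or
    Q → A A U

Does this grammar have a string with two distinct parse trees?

Unambiguous

Only U, R, A are reachable from U; ignoring the rest: The grammar is stratified — U handles 'xor' (left-recursive), R handles 'or', A atoms. Each operator has a fixed associativity and precedence level, so every string has one parse.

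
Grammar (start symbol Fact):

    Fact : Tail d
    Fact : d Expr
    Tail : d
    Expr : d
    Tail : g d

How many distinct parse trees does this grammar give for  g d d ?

1

Parse trees for g d d:
  [Fact [Tail g d] d]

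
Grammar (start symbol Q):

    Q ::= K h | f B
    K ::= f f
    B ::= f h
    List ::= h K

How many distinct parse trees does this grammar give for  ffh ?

Parse trees for ffh:
  [Q [K f f] h]
  [Q f [B f h]]

2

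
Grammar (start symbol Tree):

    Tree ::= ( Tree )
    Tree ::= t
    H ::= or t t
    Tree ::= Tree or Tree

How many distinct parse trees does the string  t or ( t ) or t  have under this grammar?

Parse trees for t or ( t ) or t:
  [Tree [Tree t] or [Tree [Tree ( [Tree t] )] or [Tree t]]]
  [Tree [Tree [Tree t] or [Tree ( [Tree t] )]] or [Tree t]]

2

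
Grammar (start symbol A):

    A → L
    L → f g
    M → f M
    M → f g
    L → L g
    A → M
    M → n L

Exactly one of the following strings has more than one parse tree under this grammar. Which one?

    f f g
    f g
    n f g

f g

f f g: 1 tree
f g: 2 trees
n f g: 1 tree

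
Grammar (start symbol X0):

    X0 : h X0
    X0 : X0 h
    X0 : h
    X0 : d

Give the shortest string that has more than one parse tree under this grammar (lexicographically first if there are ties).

length 1: no string has ≥2 trees
length 2: h h has 2 parse trees

Two derivations of h h:
  X0 ⇒ h X0 ⇒ h h
  X0 ⇒ X0 h ⇒ h h

h h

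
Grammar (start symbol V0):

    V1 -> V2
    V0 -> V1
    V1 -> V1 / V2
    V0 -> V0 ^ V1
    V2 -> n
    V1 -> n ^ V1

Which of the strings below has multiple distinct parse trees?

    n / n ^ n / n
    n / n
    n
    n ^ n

n ^ n

n / n ^ n / n: 1 tree
n / n: 1 tree
n: 1 tree
n ^ n: 2 trees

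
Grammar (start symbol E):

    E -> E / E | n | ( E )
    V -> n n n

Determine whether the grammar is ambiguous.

Witness: n / n / n

Derivation 1: E ⇒ E / E ⇒ E / E / E ⇒ n / E / E ⇒ n / n / E ⇒ n / n / n
Derivation 2: E ⇒ E / E ⇒ n / E ⇒ n / E / E ⇒ n / n / E ⇒ n / n / n

Two distinct leftmost derivations for the same string.

Ambiguous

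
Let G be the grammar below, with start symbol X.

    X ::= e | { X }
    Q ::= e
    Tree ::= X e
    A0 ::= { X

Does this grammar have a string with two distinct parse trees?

Unambiguous

(Q, Tree, A0 are unreachable from X, so their rules don't affect L(X).) L(X) is { openⁿ atom closeⁿ : n ≥ 0 }. The bracket depth fixes n, and the derivation is forced at every step.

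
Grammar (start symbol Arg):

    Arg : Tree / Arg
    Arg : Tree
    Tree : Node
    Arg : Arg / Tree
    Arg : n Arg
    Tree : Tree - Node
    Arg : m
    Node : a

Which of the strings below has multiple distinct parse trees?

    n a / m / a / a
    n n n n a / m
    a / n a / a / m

n a / m / a / a: 6 trees
n n n n a / m: 1 tree
a / n a / a / m: 1 tree

n a / m / a / a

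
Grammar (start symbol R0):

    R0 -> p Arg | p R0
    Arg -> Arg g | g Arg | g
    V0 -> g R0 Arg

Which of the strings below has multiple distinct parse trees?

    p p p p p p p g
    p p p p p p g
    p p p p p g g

p p p p p g g

p p p p p p p g: 1 tree
p p p p p p g: 1 tree
p p p p p g g: 2 trees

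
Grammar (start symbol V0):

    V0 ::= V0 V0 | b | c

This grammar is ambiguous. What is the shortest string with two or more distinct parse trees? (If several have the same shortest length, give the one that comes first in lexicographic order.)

length 1: no string has ≥2 trees
length 2: no string has ≥2 trees
length 3: b b b has 2 parse trees

Two derivations of b b b:
  V0 ⇒ V0 V0 ⇒ V0 V0 V0 ⇒ b V0 V0 ⇒ b b V0 ⇒ b b b
  V0 ⇒ V0 V0 ⇒ b V0 ⇒ b V0 V0 ⇒ b b V0 ⇒ b b b

b b b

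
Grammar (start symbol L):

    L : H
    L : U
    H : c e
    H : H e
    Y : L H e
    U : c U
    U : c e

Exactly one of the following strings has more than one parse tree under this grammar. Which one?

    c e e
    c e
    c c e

c e

c e e: 1 tree
c e: 2 trees
c c e: 1 tree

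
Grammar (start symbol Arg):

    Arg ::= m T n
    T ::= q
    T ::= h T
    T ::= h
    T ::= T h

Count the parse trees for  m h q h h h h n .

Parse trees for m h q h h h h n:
  [Arg m [T h [T [T [T [T [T q] h] h] h] h]] n]
  [Arg m [T [T h [T [T [T [T q] h] h] h]] h] n]
  [Arg m [T [T [T h [T [T [T q] h] h]] h] h] n]
  [Arg m [T [T [T [T h [T [T q] h]] h] h] h] n]
  [Arg m [T [T [T [T [T h [T q]] h] h] h] h] n]

5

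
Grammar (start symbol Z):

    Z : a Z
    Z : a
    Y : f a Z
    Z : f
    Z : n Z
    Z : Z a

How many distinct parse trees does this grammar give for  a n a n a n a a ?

Parse trees for a n a n a n a a:
  [Z a [Z n [Z a [Z n [Z a [Z n [Z a [Z a]]]]]]]]
  [Z a [Z n [Z a [Z n [Z a [Z n [Z [Z a] a]]]]]]]
  [Z a [Z n [Z a [Z n [Z a [Z [Z n [Z a]] a]]]]]]
  [Z a [Z n [Z a [Z n [Z [Z a [Z n [Z a]]] a]]]]]
  [Z a [Z n [Z a [Z [Z n [Z a [Z n [Z a]]]] a]]]]
  [Z a [Z n [Z [Z a [Z n [Z a [Z n [Z a]]]]] a]]]
  [Z a [Z [Z n [Z a [Z n [Z a [Z n [Z a]]]]]] a]]
  [Z [Z a [Z n [Z a [Z n [Z a [Z n [Z a]]]]]]] a]

8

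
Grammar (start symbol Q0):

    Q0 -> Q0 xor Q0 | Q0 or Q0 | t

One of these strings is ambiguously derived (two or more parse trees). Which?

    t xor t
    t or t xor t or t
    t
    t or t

t xor t: 1 tree
t or t xor t or t: 5 trees
t: 1 tree
t or t: 1 tree

t or t xor t or t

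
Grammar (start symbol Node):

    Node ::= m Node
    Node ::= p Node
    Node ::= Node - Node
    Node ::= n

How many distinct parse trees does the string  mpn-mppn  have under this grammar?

3

Parse trees for mpn-mppn:
  [Node m [Node p [Node [Node n] - [Node m [Node p [Node p [Node n]]]]]]]
  [Node m [Node [Node p [Node n]] - [Node m [Node p [Node p [Node n]]]]]]
  [Node [Node m [Node p [Node n]]] - [Node m [Node p [Node p [Node n]]]]]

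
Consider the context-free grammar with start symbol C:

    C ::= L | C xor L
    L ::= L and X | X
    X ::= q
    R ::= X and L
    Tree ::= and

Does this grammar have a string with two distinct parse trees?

(R, Tree are unreachable from C, so their rules don't affect L(C).) This is a standard precedence ladder (C over L over X), with each level left-recursive on its own operator ('xor' at C, 'and' at L). That structure is LR(1), hence unambiguous.

Unambiguous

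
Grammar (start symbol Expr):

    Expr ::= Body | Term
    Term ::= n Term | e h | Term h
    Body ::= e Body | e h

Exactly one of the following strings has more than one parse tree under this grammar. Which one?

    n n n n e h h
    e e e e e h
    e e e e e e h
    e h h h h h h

n n n n e h h: 5 trees
e e e e e h: 1 tree
e e e e e e h: 1 tree
e h h h h h h: 1 tree

n n n n e h h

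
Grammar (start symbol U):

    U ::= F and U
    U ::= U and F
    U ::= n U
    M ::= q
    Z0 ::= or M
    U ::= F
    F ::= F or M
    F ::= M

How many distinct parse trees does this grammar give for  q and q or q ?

Parse trees for q and q or q:
  [U [F [M q]] and [U [F [F [M q]] or [M q]]]]
  [U [U [F [M q]]] and [F [F [M q]] or [M q]]]

2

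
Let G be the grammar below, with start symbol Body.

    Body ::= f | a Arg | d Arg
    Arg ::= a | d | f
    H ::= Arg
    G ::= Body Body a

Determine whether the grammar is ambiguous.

Unambiguous

Only Body, Arg are reachable from Body; ignoring the rest: The reachable rules are right-linear with at most one rule per (nonterminal, next-terminal) pair. Each input token forces the next rule, so parsing is deterministic.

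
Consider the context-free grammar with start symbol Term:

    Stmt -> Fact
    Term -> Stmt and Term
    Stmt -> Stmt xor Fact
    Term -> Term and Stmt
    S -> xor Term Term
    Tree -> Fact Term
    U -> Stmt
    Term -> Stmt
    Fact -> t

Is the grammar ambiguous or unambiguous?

Ambiguous

Witness: t and t

Derivation 1: Term ⇒ Stmt and Term ⇒ Fact and Term ⇒ t and Term ⇒ t and Stmt ⇒ t and Fact ⇒ t and t
Derivation 2: Term ⇒ Term and Stmt ⇒ Stmt and Stmt ⇒ Fact and Stmt ⇒ t and Stmt ⇒ t and Fact ⇒ t and t

Two distinct leftmost derivations for the same string.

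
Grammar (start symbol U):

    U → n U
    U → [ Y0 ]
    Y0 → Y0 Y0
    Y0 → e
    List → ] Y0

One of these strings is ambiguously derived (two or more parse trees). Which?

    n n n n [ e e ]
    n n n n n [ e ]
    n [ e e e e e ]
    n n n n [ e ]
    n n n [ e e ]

n [ e e e e e ]

n n n n [ e e ]: 1 tree
n n n n n [ e ]: 1 tree
n [ e e e e e ]: 14 trees
n n n n [ e ]: 1 tree
n n n [ e e ]: 1 tree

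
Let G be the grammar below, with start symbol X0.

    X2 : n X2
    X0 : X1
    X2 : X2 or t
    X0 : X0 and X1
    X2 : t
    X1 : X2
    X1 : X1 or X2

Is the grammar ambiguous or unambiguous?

Witness: t or t

Derivation 1: X0 ⇒ X1 ⇒ X2 ⇒ X2 or t ⇒ t or t
Derivation 2: X0 ⇒ X1 ⇒ X1 or X2 ⇒ X2 or X2 ⇒ t or X2 ⇒ t or t

Two distinct leftmost derivations for the same string.

Ambiguous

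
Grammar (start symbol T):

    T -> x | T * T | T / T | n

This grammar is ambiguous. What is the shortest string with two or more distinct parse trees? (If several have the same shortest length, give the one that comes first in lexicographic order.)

n * n * n

length 1: no string has ≥2 trees
length 3: no string has ≥2 trees
length 5: n * n * n has 2 parse trees

Two derivations of n * n * n:
  T ⇒ T * T ⇒ T * T * T ⇒ n * T * T ⇒ n * n * T ⇒ n * n * n
  T ⇒ T * T ⇒ n * T ⇒ n * T * T ⇒ n * n * T ⇒ n * n * n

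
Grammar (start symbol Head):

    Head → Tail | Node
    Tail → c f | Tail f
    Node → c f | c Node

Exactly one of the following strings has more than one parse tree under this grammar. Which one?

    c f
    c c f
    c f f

c f: 2 trees
c c f: 1 tree
c f f: 1 tree

c f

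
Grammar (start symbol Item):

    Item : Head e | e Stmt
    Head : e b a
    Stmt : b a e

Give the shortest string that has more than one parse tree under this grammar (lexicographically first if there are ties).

e b a e

length 4: e b a e has 2 parse trees

Two derivations of e b a e:
  Item ⇒ Head e ⇒ e b a e
  Item ⇒ e Stmt ⇒ e b a e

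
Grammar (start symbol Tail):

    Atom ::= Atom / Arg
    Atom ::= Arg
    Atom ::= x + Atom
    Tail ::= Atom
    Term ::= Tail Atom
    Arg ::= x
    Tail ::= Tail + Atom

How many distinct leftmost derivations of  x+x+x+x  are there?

Parse trees for x+x+x+x:
  [Tail [Atom x + [Atom x + [Atom x + [Atom [Arg x]]]]]]
  [Tail [Tail [Atom [Arg x]]] + [Atom x + [Atom x + [Atom [Arg x]]]]]
  [Tail [Tail [Atom x + [Atom [Arg x]]]] + [Atom x + [Atom [Arg x]]]]
  [Tail [Tail [Tail [Atom [Arg x]]] + [Atom [Arg x]]] + [Atom x + [Atom [Arg x]]]]
  [Tail [Tail [Atom x + [Atom x + [Atom [Arg x]]]]] + [Atom [Arg x]]]
  [Tail [Tail [Tail [Atom [Arg x]]] + [Atom x + [Atom [Arg x]]]] + [Atom [Arg x]]]
  [Tail [Tail [Tail [Atom x + [Atom [Arg x]]]] + [Atom [Arg x]]] + [Atom [Arg x]]]
  [Tail [Tail [Tail [Tail [Atom [Arg x]]] + [Atom [Arg x]]] + [Atom [Arg x]]] + [Atom [Arg x]]]

8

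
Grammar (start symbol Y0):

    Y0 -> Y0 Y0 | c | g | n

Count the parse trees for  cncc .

Parse trees for cncc:
  [Y0 [Y0 c] [Y0 [Y0 n] [Y0 [Y0 c] [Y0 c]]]]
  [Y0 [Y0 c] [Y0 [Y0 [Y0 n] [Y0 c]] [Y0 c]]]
  [Y0 [Y0 [Y0 c] [Y0 n]] [Y0 [Y0 c] [Y0 c]]]
  [Y0 [Y0 [Y0 c] [Y0 [Y0 n] [Y0 c]]] [Y0 c]]
  [Y0 [Y0 [Y0 [Y0 c] [Y0 n]] [Y0 c]] [Y0 c]]

5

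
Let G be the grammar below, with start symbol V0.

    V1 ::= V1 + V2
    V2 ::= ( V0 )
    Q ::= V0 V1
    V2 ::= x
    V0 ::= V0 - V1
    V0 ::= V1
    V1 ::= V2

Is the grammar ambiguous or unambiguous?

Only V0, V1, V2 are reachable from V0; ignoring the rest: This is a standard precedence ladder (V0 over V1 over V2), with each level left-recursive on its own operator ('-' at V0, '+' at V1). That structure is LR(1), hence unambiguous.

Unambiguous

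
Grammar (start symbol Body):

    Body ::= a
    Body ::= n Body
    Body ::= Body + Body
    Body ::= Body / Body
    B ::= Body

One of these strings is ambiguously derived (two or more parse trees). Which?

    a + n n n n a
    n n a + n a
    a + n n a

n n a + n a

a + n n n n a: 1 tree
n n a + n a: 3 trees
a + n n a: 1 tree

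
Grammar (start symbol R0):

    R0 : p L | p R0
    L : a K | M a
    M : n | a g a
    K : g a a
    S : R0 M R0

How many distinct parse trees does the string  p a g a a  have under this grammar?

2

Parse trees for p a g a a:
  [R0 p [L a [K g a a]]]
  [R0 p [L [M a g a] a]]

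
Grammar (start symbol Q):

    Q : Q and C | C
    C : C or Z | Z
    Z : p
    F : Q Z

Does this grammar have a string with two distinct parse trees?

Unambiguous

Only Q, C, Z are reachable from Q; ignoring the rest: This is a standard precedence ladder (Q over C over Z), with each level left-recursive on its own operator ('and' at Q, 'or' at C). That structure is LR(1), hence unambiguous.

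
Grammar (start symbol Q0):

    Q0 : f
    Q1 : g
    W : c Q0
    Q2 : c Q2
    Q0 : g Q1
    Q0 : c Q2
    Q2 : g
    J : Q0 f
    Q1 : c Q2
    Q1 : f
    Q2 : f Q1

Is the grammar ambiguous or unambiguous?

(J, W are unreachable from Q0, so their rules don't affect L(Q0).) Restricted to the reachable nonterminals, every rule has the form A → t or A → t B, and no two rules for the same A share a first terminal. The grammar encodes a DFA — one run per string.

Unambiguous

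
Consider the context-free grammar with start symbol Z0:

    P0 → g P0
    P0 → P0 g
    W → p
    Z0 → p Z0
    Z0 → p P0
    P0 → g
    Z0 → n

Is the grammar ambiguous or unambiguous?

Witness: p g g

Derivation 1: Z0 ⇒ p P0 ⇒ p g P0 ⇒ p g g
Derivation 2: Z0 ⇒ p P0 ⇒ p P0 g ⇒ p g g

Two distinct leftmost derivations for the same string.

Ambiguous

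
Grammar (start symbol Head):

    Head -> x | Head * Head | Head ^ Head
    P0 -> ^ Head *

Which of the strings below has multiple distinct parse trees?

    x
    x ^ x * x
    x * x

x: 1 tree
x ^ x * x: 2 trees
x * x: 1 tree

x ^ x * x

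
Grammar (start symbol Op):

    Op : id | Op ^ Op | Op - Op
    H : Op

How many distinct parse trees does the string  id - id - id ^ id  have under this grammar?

Parse trees for id - id - id ^ id:
  [Op [Op [Op id] - [Op [Op id] - [Op id]]] ^ [Op id]]
  [Op [Op [Op [Op id] - [Op id]] - [Op id]] ^ [Op id]]
  [Op [Op id] - [Op [Op [Op id] - [Op id]] ^ [Op id]]]
  [Op [Op id] - [Op [Op id] - [Op [Op id] ^ [Op id]]]]
  [Op [Op [Op id] - [Op id]] - [Op [Op id] ^ [Op id]]]

5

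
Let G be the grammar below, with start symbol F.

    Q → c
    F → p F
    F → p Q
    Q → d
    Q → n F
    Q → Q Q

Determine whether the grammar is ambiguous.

Ambiguous

Witness: p c c c

Derivation 1: F ⇒ p Q ⇒ p Q Q ⇒ p c Q ⇒ p c Q Q ⇒ p c c Q ⇒ p c c c
Derivation 2: F ⇒ p Q ⇒ p Q Q ⇒ p Q Q Q ⇒ p c Q Q ⇒ p c c Q ⇒ p c c c

Two distinct leftmost derivations for the same string.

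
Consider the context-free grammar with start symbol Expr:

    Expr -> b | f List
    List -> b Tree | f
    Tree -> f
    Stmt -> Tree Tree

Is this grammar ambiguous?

Unambiguous

Only Expr, List, Tree are reachable from Expr; ignoring the rest: Restricted to the reachable nonterminals, every rule has the form A → t or A → t B, and no two rules for the same A share a first terminal. The grammar encodes a DFA — one run per string.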